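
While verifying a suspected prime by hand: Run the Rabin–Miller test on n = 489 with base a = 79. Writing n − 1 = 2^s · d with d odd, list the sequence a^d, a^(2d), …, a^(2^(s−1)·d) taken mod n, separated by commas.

19, 361, 247

n − 1 = 488 = 2^3 · 61, so s = 3 and d = 61.
x_0 = 79^61 mod 489 = 19.
x_1 = 19^2 mod 489 = 361.
x_2 = 361^2 mod 489 = 247.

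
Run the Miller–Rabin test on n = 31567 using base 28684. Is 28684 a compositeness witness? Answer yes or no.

no

n − 1 = 31566 = 2^1 · 15783, so s = 1 and d = 15783.
By repeated squaring, 28684^15783 ≡ 1 (mod 31567).
x_0 = 28684^15783 mod 31567 = 1.
x_0 = 1, so 28684 is not a witness.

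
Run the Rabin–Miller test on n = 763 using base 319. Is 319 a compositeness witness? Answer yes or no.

n − 1 = 762 = 2^1 · 381, so s = 1 and d = 381.
By repeated squaring, 319^381 ≡ 512 (mod 763).
x_0 = 319^381 mod 763 = 512.
x_0 ∉ {1, 762} and s = 1, so 319 is a Miller–Rabin witness and 763 is composite.

yes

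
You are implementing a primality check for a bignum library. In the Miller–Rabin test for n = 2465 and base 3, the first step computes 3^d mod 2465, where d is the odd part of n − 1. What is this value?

2018

n − 1 = 2464 = 2^5 · 77, so s = 5 and d = 77.
3^77 mod 2465 = 2018.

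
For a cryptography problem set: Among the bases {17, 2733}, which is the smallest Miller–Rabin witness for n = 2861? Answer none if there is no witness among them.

none

n − 1 = 2860 = 2^2 · 715, so s = 2 and d = 715.
Base 17: x_0 = 17^715 mod 2861 = 1659. x_0 is neither 1 nor 2860, so continue squaring. x_1 = 1659^2 mod 2861 = 2860. x_1 ≡ −1, so 17 is not a witness.
Base 2733: x_0 = 2733^715 mod 2861 = 1202. x_0 is neither 1 nor 2860, so continue squaring. x_1 = 1202^2 mod 2861 = 2860. x_1 ≡ −1, so 2733 is not a witness.
No listed base is a witness for 2861.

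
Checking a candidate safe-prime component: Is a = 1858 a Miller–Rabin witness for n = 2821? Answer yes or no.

n − 1 = 2820 = 2^2 · 705, so s = 2 and d = 705.
By repeated squaring, 1858^705 ≡ 2820 (mod 2821).
x_0 = 1858^705 mod 2821 = 2820.
x_0 = 2820 ≡ −1, so 1858 is not a witness.

no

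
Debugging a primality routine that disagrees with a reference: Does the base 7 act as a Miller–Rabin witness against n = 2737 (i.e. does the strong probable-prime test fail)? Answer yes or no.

yes

n − 1 = 2736 = 2^4 · 171, so s = 4 and d = 171.
Repeated squaring mod 2737: 7^1 ≡ 7, 7^2 ≡ 49, 7^4 ≡ 2401, 7^8 ≡ 679, 7^16 ≡ 1225, 7^32 ≡ 749, 7^64 ≡ 2653, 7^128 ≡ 1582.
171 = 128 + 32 + 8 + 2 + 1, so 7^171 ≡ 1582·749·679·49·7 ≡ 847 (mod 2737).
x_0 = 7^171 mod 2737 = 847.
x_0 is neither 1 nor 2736, so continue squaring.
x_1 = 847^2 mod 2737 = 315.
x_2 = 315^2 mod 2737 = 693.
x_3 = 693^2 mod 2737 = 1274.
Reached i = s−1 = 3 without hitting −1: 7 is a Miller–Rabin witness and 2737 is composite.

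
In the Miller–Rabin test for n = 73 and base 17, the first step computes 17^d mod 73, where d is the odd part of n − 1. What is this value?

n − 1 = 72 = 2^3 · 9, so s = 3 and d = 9.
17^9 mod 73 = 63.

63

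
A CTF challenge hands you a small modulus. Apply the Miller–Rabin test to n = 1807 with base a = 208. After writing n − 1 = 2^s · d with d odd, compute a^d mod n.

897

n − 1 = 1806 = 2^1 · 903, so s = 1 and d = 903.
Repeated squaring mod 1807: 208^1 ≡ 208, 208^2 ≡ 1703, 208^4 ≡ 1781, 208^8 ≡ 676, 208^16 ≡ 1612, 208^32 ≡ 78, 208^64 ≡ 663, 208^128 ≡ 468, 208^256 ≡ 377, 208^512 ≡ 1183.
903 = 512 + 256 + 128 + 4 + 2 + 1, so 208^903 ≡ 1183·377·468·1781·1703·208 ≡ 897 (mod 1807).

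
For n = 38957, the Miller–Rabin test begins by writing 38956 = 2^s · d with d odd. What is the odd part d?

Halving: 38956 → 19478 → 9739; 9739 is odd.
So 38956 = 2^2 · 9739.

9739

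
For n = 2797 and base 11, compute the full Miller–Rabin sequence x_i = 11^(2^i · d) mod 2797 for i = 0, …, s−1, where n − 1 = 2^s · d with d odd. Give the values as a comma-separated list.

n − 1 = 2796 = 2^2 · 699, so s = 2 and d = 699.
x_0 = 11^699 mod 2797 = 1.
x_1 = 1^2 mod 2797 = 1.

1, 1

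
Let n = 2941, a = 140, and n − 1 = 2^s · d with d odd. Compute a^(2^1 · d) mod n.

n − 1 = 2940 = 2^2 · 735, so s = 2 and d = 735.
By repeated squaring, 140^735 ≡ 1390 (mod 2941).
x_0 = 1390.
x_1 = 1390^2 mod 2941 = 2804.

2804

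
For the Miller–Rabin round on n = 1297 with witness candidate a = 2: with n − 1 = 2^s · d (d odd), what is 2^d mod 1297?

n − 1 = 1296 = 2^4 · 81, so s = 4 and d = 81.
2^81 mod 1297 = 1291.

1291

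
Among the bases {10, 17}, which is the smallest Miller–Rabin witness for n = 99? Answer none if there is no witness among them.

10

n − 1 = 98 = 2^1 · 49, so s = 1 and d = 49.
Base 10: x_0 = 10^49 mod 99 = 10. x_0 ∉ {1, 98} and s = 1, so 10 is a Miller–Rabin witness and 99 is composite.
Base 17: x_0 = 17^49 mod 99 = 35. x_0 ∉ {1, 98} and s = 1, so 17 is a Miller–Rabin witness and 99 is composite.
The smallest witness among the given bases is 10.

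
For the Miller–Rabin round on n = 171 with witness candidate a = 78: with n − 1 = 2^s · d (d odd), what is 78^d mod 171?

n − 1 = 170 = 2^1 · 85, so s = 1 and d = 85.
78^85 mod 171 = 117.

117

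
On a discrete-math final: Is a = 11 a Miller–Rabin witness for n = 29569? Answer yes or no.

n − 1 = 29568 = 2^7 · 231, so s = 7 and d = 231.
x_0 = 11^231 mod 29569 = 8464.
x_0 is neither 1 nor 29568, so continue squaring.
x_1 = 8464^2 mod 29569 = 23178.
x_2 = 23178^2 mod 29569 = 10092.
x_3 = 10092^2 mod 29569 = 12828.
x_4 = 12828^2 mod 29569 = 6099.
x_5 = 6099^2 mod 29569 = 29568.
x_5 ≡ −1, so 11 is not a witness.

no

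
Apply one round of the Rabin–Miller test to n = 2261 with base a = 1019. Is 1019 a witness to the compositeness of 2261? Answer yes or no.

yes

n − 1 = 2260 = 2^2 · 565, so s = 2 and d = 565.
x_0 = 1019^565 mod 2261 = 1019.
x_0 is neither 1 nor 2260, so continue squaring.
x_1 = 1019^2 mod 2261 = 562.
Reached i = s−1 = 1 without hitting −1: 1019 is a Miller–Rabin witness and 2261 is composite.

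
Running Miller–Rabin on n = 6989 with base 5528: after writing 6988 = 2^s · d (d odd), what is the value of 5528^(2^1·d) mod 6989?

6973

n − 1 = 6988 = 2^2 · 1747, so s = 2 and d = 1747.
x_0 = 5528^1747 mod 6989 = 1672.
x_1 = 1672^2 mod 6989 = 6973.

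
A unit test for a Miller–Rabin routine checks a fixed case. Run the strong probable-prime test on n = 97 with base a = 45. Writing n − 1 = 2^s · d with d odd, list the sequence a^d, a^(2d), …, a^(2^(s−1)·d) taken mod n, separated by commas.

42, 18, 33, 22, 96

n − 1 = 96 = 2^5 · 3, so s = 5 and d = 3.
x_0 = 45^3 mod 97 = 42.
x_1 = 42^2 mod 97 = 18.
x_2 = 18^2 mod 97 = 33.
x_3 = 33^2 mod 97 = 22.
x_4 = 22^2 mod 97 = 96.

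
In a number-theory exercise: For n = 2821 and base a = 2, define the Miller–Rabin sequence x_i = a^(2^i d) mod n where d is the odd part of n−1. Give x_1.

n − 1 = 2820 = 2^2 · 705, so s = 2 and d = 705.
Repeated squaring mod 2821: 2^1 ≡ 2, 2^2 ≡ 4, 2^4 ≡ 16, 2^8 ≡ 256, 2^16 ≡ 653, 2^32 ≡ 438, 2^64 ≡ 16, 2^128 ≡ 256, 2^256 ≡ 653, 2^512 ≡ 438.
705 = 512 + 128 + 64 + 1, so 2^705 ≡ 438·256·16·2 ≡ 2605 (mod 2821).
x_0 = 2605.
x_1 = 2605^2 mod 2821 = 1520.

1520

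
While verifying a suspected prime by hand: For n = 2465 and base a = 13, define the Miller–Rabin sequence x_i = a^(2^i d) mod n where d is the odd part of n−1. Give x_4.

n − 1 = 2464 = 2^5 · 77, so s = 5 and d = 77.
Repeated squaring mod 2465: 13^1 ≡ 13, 13^2 ≡ 169, 13^4 ≡ 1446, 13^8 ≡ 596, 13^16 ≡ 256, 13^32 ≡ 1446, 13^64 ≡ 596.
77 = 64 + 8 + 4 + 1, so 13^77 ≡ 596·596·1446·13 ≡ 608 (mod 2465).
x_0 = 608.
x_1 = 608^2 mod 2465 = 2379.
x_2 = 2379^2 mod 2465 = 1.
x_3 = 1^2 mod 2465 = 1.
x_4 = 1^2 mod 2465 = 1.

1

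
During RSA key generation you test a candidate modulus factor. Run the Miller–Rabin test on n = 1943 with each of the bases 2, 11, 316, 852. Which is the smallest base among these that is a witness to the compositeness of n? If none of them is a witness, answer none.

2

n − 1 = 1942 = 2^1 · 971, so s = 1 and d = 971.
Base 2: x_0 = 2^971 mod 1943 = 1505. x_0 ∉ {1, 1942} and s = 1, so 2 is a Miller–Rabin witness and 1943 is composite.
Base 11: x_0 = 11^971 mod 1943 = 1610. x_0 ∉ {1, 1942} and s = 1, so 11 is a Miller–Rabin witness and 1943 is composite.
Base 316: x_0 = 316^971 mod 1943 = 1084. x_0 ∉ {1, 1942} and s = 1, so 316 is a Miller–Rabin witness and 1943 is composite.
Base 852: x_0 = 852^971 mod 1943 = 682. x_0 ∉ {1, 1942} and s = 1, so 852 is a Miller–Rabin witness and 1943 is composite.
The smallest witness among the given bases is 2.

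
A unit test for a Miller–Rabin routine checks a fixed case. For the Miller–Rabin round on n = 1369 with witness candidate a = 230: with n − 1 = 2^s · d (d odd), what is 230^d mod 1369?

n − 1 = 1368 = 2^3 · 171, so s = 3 and d = 171.
230^171 mod 1369 = 1104.

1104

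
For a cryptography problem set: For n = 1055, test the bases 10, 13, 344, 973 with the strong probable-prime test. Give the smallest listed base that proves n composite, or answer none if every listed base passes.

10

n − 1 = 1054 = 2^1 · 527, so s = 1 and d = 527.
Base 10: x_0 = 10^527 mod 1055 = 955. x_0 ∉ {1, 1054} and s = 1, so 10 is a Miller–Rabin witness and 1055 is composite.
Base 13: x_0 = 13^527 mod 1055 = 802. x_0 ∉ {1, 1054} and s = 1, so 13 is a Miller–Rabin witness and 1055 is composite.
Base 344: x_0 = 344^527 mod 1055 = 879. x_0 ∉ {1, 1054} and s = 1, so 344 is a Miller–Rabin witness and 1055 is composite.
Base 973: x_0 = 973^527 mod 1055 = 872. x_0 ∉ {1, 1054} and s = 1, so 973 is a Miller–Rabin witness and 1055 is composite.
The smallest witness among the given bases is 10.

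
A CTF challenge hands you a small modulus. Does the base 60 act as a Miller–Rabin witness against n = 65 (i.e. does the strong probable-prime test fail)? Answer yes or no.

yes

n − 1 = 64 = 2^6 · 1, so s = 6 and d = 1.
x_0 = 60^1 mod 65 = 60.
x_0 is neither 1 nor 64, so continue squaring.
x_1 = 60^2 mod 65 = 25.
x_2 = 25^2 mod 65 = 40.
x_3 = 40^2 mod 65 = 40.
x_4 = 40^2 mod 65 = 40.
x_5 = 40^2 mod 65 = 40.
Reached i = s−1 = 5 without hitting −1: 60 is a Miller–Rabin witness and 65 is composite.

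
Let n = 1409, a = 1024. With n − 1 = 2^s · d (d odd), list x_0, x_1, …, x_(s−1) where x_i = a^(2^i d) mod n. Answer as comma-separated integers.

n − 1 = 1408 = 2^7 · 11, so s = 7 and d = 11.
x_0 = 1024^11 mod 1409 = 1082.
x_1 = 1082^2 mod 1409 = 1254.
x_2 = 1254^2 mod 1409 = 72.
x_3 = 72^2 mod 1409 = 957.
x_4 = 957^2 mod 1409 = 1408.
x_5 = 1408^2 mod 1409 = 1.
x_6 = 1^2 mod 1409 = 1.

1082, 1254, 72, 957, 1408, 1, 1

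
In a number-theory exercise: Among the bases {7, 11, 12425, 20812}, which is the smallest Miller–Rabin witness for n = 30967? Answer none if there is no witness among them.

7

n − 1 = 30966 = 2^1 · 15483, so s = 1 and d = 15483.
Base 7: x_0 = 7^15483 mod 30967 = 15740. x_0 ∉ {1, 30966} and s = 1, so 7 is a Miller–Rabin witness and 30967 is composite.
Base 11: x_0 = 11^15483 mod 30967 = 20188. x_0 ∉ {1, 30966} and s = 1, so 11 is a Miller–Rabin witness and 30967 is composite.
Base 12425: x_0 = 12425^15483 mod 30967 = 25569. x_0 ∉ {1, 30966} and s = 1, so 12425 is a Miller–Rabin witness and 30967 is composite.
Base 20812: x_0 = 20812^15483 mod 30967 = 4111. x_0 ∉ {1, 30966} and s = 1, so 20812 is a Miller–Rabin witness and 30967 is composite.
The smallest witness among the given bases is 7.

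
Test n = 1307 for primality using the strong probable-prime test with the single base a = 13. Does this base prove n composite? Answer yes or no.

no

n − 1 = 1306 = 2^1 · 653, so s = 1 and d = 653.
By repeated squaring, 13^653 ≡ 1306 (mod 1307).
x_0 = 13^653 mod 1307 = 1306.
x_0 = 1306 ≡ −1, so 13 is not a witness.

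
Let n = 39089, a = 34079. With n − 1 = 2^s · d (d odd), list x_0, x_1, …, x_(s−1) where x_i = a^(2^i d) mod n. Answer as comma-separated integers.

n − 1 = 39088 = 2^4 · 2443, so s = 4 and d = 2443.
x_0 = 34079^2443 mod 39089 = 27097.
x_1 = 27097^2 mod 39089 = 38722.
x_2 = 38722^2 mod 39089 = 17422.
x_3 = 17422^2 mod 39089 = 39088.

27097, 38722, 17422, 39088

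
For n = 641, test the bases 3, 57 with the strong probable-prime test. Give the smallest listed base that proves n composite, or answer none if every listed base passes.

none

n − 1 = 640 = 2^7 · 5, so s = 7 and d = 5.
Base 3: x_0 = 3^5 mod 641 = 243. x_0 is neither 1 nor 640, so continue squaring. x_1 = 243^2 mod 641 = 77. x_2 = 77^2 mod 641 = 160. x_3 = 160^2 mod 641 = 601. x_4 = 601^2 mod 641 = 318. x_5 = 318^2 mod 641 = 487. x_6 = 487^2 mod 641 = 640. x_6 ≡ −1, so 3 is not a witness.
Base 57: x_0 = 57^5 mod 641 = 100. x_0 is neither 1 nor 640, so continue squaring. x_1 = 100^2 mod 641 = 385. x_2 = 385^2 mod 641 = 154. x_3 = 154^2 mod 641 = 640. x_3 ≡ −1, so 57 is not a witness.
No listed base is a witness for 641.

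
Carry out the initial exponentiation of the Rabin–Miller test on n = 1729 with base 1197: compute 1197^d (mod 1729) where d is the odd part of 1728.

1197

n − 1 = 1728 = 2^6 · 27, so s = 6 and d = 27.
Repeated squaring mod 1729: 1197^1 ≡ 1197, 1197^2 ≡ 1197, 1197^4 ≡ 1197, 1197^8 ≡ 1197, 1197^16 ≡ 1197.
27 = 16 + 8 + 2 + 1, so 1197^27 ≡ 1197·1197·1197·1197 ≡ 1197 (mod 1729).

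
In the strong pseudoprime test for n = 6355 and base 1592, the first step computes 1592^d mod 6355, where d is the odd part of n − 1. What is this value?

n − 1 = 6354 = 2^1 · 3177, so s = 1 and d = 3177.
1592^3177 mod 6355 = 3332.

3332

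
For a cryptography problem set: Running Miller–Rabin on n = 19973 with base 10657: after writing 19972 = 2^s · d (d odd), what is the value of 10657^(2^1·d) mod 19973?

19972

n − 1 = 19972 = 2^2 · 4993, so s = 2 and d = 4993.
x_0 = 10657^4993 mod 19973 = 13210.
x_1 = 13210^2 mod 19973 = 19972.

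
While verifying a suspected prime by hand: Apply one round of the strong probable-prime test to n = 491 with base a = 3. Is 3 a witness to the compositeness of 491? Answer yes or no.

n − 1 = 490 = 2^1 · 245, so s = 1 and d = 245.
x_0 = 3^245 mod 491 = 1.
x_0 = 1, so 3 is not a witness.

no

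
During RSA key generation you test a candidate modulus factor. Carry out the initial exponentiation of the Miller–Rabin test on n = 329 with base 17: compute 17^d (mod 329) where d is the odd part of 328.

n − 1 = 328 = 2^3 · 41, so s = 3 and d = 41.
17^41 mod 329 = 159.

159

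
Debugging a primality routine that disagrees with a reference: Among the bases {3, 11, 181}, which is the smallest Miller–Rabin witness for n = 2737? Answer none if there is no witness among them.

3

n − 1 = 2736 = 2^4 · 171, so s = 4 and d = 171.
Base 3: x_0 = 3^171 mod 2737 = 1350. x_0 is neither 1 nor 2736, so continue squaring. x_1 = 1350^2 mod 2737 = 2395. x_2 = 2395^2 mod 2737 = 2010. x_3 = 2010^2 mod 2737 = 288. Reached i = s−1 = 3 without hitting −1: 3 is a Miller–Rabin witness and 2737 is composite.
Base 11: x_0 = 11^171 mod 2737 = 267. x_0 is neither 1 nor 2736, so continue squaring. x_1 = 267^2 mod 2737 = 127. x_2 = 127^2 mod 2737 = 2444. x_3 = 2444^2 mod 2737 = 1002. Reached i = s−1 = 3 without hitting −1: 11 is a Miller–Rabin witness and 2737 is composite.
Base 181: x_0 = 181^171 mod 2737 = 1525. x_0 is neither 1 nor 2736, so continue squaring. x_1 = 1525^2 mod 2737 = 1912. x_2 = 1912^2 mod 2737 = 1849. x_3 = 1849^2 mod 2737 = 288. Reached i = s−1 = 3 without hitting −1: 181 is a Miller–Rabin witness and 2737 is composite.
The smallest witness among the given bases is 3.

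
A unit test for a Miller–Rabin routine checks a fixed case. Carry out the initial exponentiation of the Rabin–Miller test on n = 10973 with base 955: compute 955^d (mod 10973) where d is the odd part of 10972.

n − 1 = 10972 = 2^2 · 2743, so s = 2 and d = 2743.
955^2743 mod 10973 = 5039.

5039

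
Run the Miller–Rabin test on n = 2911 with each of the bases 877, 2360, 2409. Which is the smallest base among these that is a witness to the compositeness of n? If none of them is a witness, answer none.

n − 1 = 2910 = 2^1 · 1455, so s = 1 and d = 1455.
Base 877: x_0 = 877^1455 mod 2911 = 1. x_0 = 1, so 877 is not a witness.
Base 2360: x_0 = 2360^1455 mod 2911 = 2910. x_0 = 2910 ≡ −1, so 2360 is not a witness.
Base 2409: x_0 = 2409^1455 mod 2911 = 2910. x_0 = 2910 ≡ −1, so 2409 is not a witness.
No listed base is a witness for 2911.

none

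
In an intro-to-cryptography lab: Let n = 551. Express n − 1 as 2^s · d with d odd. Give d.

Halving: 550 → 275; 275 is odd.
So 550 = 2^1 · 275.

275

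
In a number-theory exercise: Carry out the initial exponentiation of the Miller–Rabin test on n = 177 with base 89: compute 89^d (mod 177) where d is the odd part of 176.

170

n − 1 = 176 = 2^4 · 11, so s = 4 and d = 11.
Repeated squaring mod 177: 89^1 ≡ 89, 89^2 ≡ 133, 89^4 ≡ 166, 89^8 ≡ 121.
11 = 8 + 2 + 1, so 89^11 ≡ 121·133·89 ≡ 170 (mod 177).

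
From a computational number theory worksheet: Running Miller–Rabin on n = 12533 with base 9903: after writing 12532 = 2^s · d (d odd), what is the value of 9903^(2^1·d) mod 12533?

5156

n − 1 = 12532 = 2^2 · 3133, so s = 2 and d = 3133.
x_0 = 9903^3133 mod 12533 = 12400.
x_1 = 12400^2 mod 12533 = 5156.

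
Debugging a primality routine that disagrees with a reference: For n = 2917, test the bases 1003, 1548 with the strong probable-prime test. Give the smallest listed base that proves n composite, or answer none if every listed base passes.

none

n − 1 = 2916 = 2^2 · 729, so s = 2 and d = 729.
Base 1003: x_0 = 1003^729 mod 2917 = 54. x_0 is neither 1 nor 2916, so continue squaring. x_1 = 54^2 mod 2917 = 2916. x_1 ≡ −1, so 1003 is not a witness.
Base 1548: x_0 = 1548^729 mod 2917 = 1. x_0 = 1, so 1548 is not a witness.
No listed base is a witness for 2917.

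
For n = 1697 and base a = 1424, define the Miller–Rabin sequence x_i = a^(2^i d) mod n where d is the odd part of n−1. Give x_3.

n − 1 = 1696 = 2^5 · 53, so s = 5 and d = 53.
By repeated squaring, 1424^53 ≡ 709 (mod 1697).
x_0 = 709.
x_1 = 709^2 mod 1697 = 369.
x_2 = 369^2 mod 1697 = 401.
x_3 = 401^2 mod 1697 = 1283.

1283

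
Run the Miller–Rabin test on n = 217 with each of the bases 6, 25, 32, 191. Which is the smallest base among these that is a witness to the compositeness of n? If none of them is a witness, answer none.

n − 1 = 216 = 2^3 · 27, so s = 3 and d = 27.
Base 6: x_0 = 6^27 mod 217 = 216. x_0 = 216 ≡ −1, so 6 is not a witness.
Base 25: x_0 = 25^27 mod 217 = 1. x_0 = 1, so 25 is not a witness.
Base 32: x_0 = 32^27 mod 217 = 1. x_0 = 1, so 32 is not a witness.
Base 191: x_0 = 191^27 mod 217 = 1. x_0 = 1, so 191 is not a witness.
No listed base is a witness for 217.

none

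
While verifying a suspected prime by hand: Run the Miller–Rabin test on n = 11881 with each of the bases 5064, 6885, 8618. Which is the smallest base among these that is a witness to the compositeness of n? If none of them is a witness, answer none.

n − 1 = 11880 = 2^3 · 1485, so s = 3 and d = 1485.
Base 5064: x_0 = 5064^1485 mod 11881 = 5744. x_0 is neither 1 nor 11880, so continue squaring. x_1 = 5744^2 mod 11881 = 11880. x_1 ≡ −1, so 5064 is not a witness.
Base 6885: x_0 = 6885^1485 mod 11881 = 4436. x_0 is neither 1 nor 11880, so continue squaring. x_1 = 4436^2 mod 11881 = 3160. x_2 = 3160^2 mod 11881 = 5560. Reached i = s−1 = 2 without hitting −1: 6885 is a Miller–Rabin witness and 11881 is composite.
Base 8618: x_0 = 8618^1485 mod 11881 = 10792. x_0 is neither 1 nor 11880, so continue squaring. x_1 = 10792^2 mod 11881 = 9702. x_2 = 9702^2 mod 11881 = 7522. Reached i = s−1 = 2 without hitting −1: 8618 is a Miller–Rabin witness and 11881 is composite.
The smallest witness among the given bases is 6885.

6885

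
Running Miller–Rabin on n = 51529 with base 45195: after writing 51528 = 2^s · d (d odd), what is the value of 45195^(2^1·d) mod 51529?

46763

n − 1 = 51528 = 2^3 · 6441, so s = 3 and d = 6441.
x_0 = 45195^6441 mod 51529 = 28147.
x_1 = 28147^2 mod 51529 = 46763.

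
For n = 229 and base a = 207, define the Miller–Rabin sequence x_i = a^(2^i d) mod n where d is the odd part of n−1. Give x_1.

n − 1 = 228 = 2^2 · 57, so s = 2 and d = 57.
x_0 = 207^57 mod 229 = 122.
x_1 = 122^2 mod 229 = 228.

228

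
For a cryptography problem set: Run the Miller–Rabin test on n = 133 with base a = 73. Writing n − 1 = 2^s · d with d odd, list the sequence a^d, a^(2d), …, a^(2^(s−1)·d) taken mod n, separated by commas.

83, 106

n − 1 = 132 = 2^2 · 33, so s = 2 and d = 33.
x_0 = 73^33 mod 133 = 83.
x_1 = 83^2 mod 133 = 106.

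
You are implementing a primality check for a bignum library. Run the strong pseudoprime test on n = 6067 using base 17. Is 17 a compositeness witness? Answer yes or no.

no

n − 1 = 6066 = 2^1 · 3033, so s = 1 and d = 3033.
By repeated squaring, 17^3033 ≡ 1 (mod 6067).
x_0 = 17^3033 mod 6067 = 1.
x_0 = 1, so 17 is not a witness.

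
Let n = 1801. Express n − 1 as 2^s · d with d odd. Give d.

225

Halving: 1800 → 900 → 450 → 225; 225 is odd.
So 1800 = 2^3 · 225.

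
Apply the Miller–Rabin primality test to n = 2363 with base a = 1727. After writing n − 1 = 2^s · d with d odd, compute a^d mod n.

n − 1 = 2362 = 2^1 · 1181, so s = 1 and d = 1181.
Repeated squaring mod 2363: 1727^1 ≡ 1727, 1727^2 ≡ 423, 1727^4 ≡ 1704, 1727^8 ≡ 1852, 1727^16 ≡ 1191, 1727^32 ≡ 681, 1727^64 ≡ 613, 1727^128 ≡ 52, 1727^256 ≡ 341, 1727^512 ≡ 494, 1727^1024 ≡ 647.
1181 = 1024 + 128 + 16 + 8 + 4 + 1, so 1727^1181 ≡ 647·52·1191·1852·1704·1727 ≡ 1762 (mod 2363).

1762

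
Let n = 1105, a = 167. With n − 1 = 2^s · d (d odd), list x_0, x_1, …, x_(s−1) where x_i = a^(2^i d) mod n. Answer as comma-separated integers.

n − 1 = 1104 = 2^4 · 69, so s = 4 and d = 69.
x_0 = 167^69 mod 1105 = 437.
x_1 = 437^2 mod 1105 = 909.
x_2 = 909^2 mod 1105 = 846.
x_3 = 846^2 mod 1105 = 781.

437, 909, 846, 781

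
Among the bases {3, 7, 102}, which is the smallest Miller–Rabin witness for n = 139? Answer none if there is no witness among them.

n − 1 = 138 = 2^1 · 69, so s = 1 and d = 69.
Base 3: x_0 = 3^69 mod 139 = 138. x_0 = 138 ≡ −1, so 3 is not a witness.
Base 7: x_0 = 7^69 mod 139 = 1. x_0 = 1, so 7 is not a witness.
Base 102: x_0 = 102^69 mod 139 = 138. x_0 = 138 ≡ −1, so 102 is not a witness.
No listed base is a witness for 139.

none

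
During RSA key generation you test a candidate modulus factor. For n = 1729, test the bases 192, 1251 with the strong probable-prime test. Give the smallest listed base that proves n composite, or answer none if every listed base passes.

1251

n − 1 = 1728 = 2^6 · 27, so s = 6 and d = 27.
Base 192: x_0 = 192^27 mod 1729 = 1728. x_0 = 1728 ≡ −1, so 192 is not a witness.
Base 1251: x_0 = 1251^27 mod 1729 = 1483. x_0 is neither 1 nor 1728, so continue squaring. x_1 = 1483^2 mod 1729 = 1. x_1 = 1 but x_0 ≠ ±1, a nontrivial square root of 1 — 1251 is a witness and 1729 is composite.
The smallest witness among the given bases is 1251.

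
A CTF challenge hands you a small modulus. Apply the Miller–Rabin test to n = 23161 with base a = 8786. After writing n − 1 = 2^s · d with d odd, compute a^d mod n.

6003

n − 1 = 23160 = 2^3 · 2895, so s = 3 and d = 2895.
Repeated squaring mod 23161: 8786^1 ≡ 8786, 8786^2 ≡ 21344, 8786^4 ≡ 12627, 8786^8 ≡ 805, 8786^16 ≡ 22678, 8786^32 ≡ 1679, 8786^64 ≡ 16560, 8786^128 ≡ 7360, 8786^256 ≡ 19182, 8786^512 ≡ 13478, 8786^1024 ≡ 4761, 8786^2048 ≡ 15663.
2895 = 2048 + 512 + 256 + 64 + 8 + 4 + 2 + 1, so 8786^2895 ≡ 15663·13478·19182·16560·805·12627·21344·8786 ≡ 6003 (mod 23161).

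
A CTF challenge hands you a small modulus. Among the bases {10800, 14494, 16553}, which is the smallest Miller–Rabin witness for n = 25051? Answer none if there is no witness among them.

10800

n − 1 = 25050 = 2^1 · 12525, so s = 1 and d = 12525.
Base 10800: x_0 = 10800^12525 mod 25051 = 11712. x_0 ∉ {1, 25050} and s = 1, so 10800 is a Miller–Rabin witness and 25051 is composite.
Base 14494: x_0 = 14494^12525 mod 25051 = 15794. x_0 ∉ {1, 25050} and s = 1, so 14494 is a Miller–Rabin witness and 25051 is composite.
Base 16553: x_0 = 16553^12525 mod 25051 = 7500. x_0 ∉ {1, 25050} and s = 1, so 16553 is a Miller–Rabin witness and 25051 is composite.
The smallest witness among the given bases is 10800.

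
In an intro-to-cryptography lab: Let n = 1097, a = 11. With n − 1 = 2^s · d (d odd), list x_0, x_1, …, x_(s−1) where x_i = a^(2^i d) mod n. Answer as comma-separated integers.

79, 756, 1096

n − 1 = 1096 = 2^3 · 137, so s = 3 and d = 137.
x_0 = 11^137 mod 1097 = 79.
x_1 = 79^2 mod 1097 = 756.
x_2 = 756^2 mod 1097 = 1096.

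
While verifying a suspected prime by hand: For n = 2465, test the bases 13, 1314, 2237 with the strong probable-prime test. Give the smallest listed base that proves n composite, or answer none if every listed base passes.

n − 1 = 2464 = 2^5 · 77, so s = 5 and d = 77.
Base 13: x_0 = 13^77 mod 2465 = 608. x_0 is neither 1 nor 2464, so continue squaring. x_1 = 608^2 mod 2465 = 2379. x_2 = 2379^2 mod 2465 = 1. x_2 = 1 but x_1 ≠ ±1, a nontrivial square root of 1 — 13 is a witness and 2465 is composite.
Base 1314: x_0 = 1314^77 mod 2465 = 1159. x_0 is neither 1 nor 2464, so continue squaring. x_1 = 1159^2 mod 2465 = 2321. x_2 = 2321^2 mod 2465 = 1016. x_3 = 1016^2 mod 2465 = 1886. x_4 = 1886^2 mod 2465 = 1. x_4 = 1 but x_3 ≠ ±1, a nontrivial square root of 1 — 1314 is a witness and 2465 is composite.
Base 2237: x_0 = 2237^77 mod 2465 = 1507. x_0 is neither 1 nor 2464, so continue squaring. x_1 = 1507^2 mod 2465 = 784. x_2 = 784^2 mod 2465 = 871. x_3 = 871^2 mod 2465 = 1886. x_4 = 1886^2 mod 2465 = 1. x_4 = 1 but x_3 ≠ ±1, a nontrivial square root of 1 — 2237 is a witness and 2465 is composite.
The smallest witness among the given bases is 13.

13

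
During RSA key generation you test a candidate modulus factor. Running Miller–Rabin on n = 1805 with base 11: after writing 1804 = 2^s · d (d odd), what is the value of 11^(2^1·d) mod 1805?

786

n − 1 = 1804 = 2^2 · 451, so s = 2 and d = 451.
x_0 = 11^451 mod 1805 = 1436.
x_1 = 1436^2 mod 1805 = 786.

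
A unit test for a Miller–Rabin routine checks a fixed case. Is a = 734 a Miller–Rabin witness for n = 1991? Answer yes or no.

yes

n − 1 = 1990 = 2^1 · 995, so s = 1 and d = 995.
x_0 = 734^995 mod 1991 = 274.
x_0 ∉ {1, 1990} and s = 1, so 734 is a Miller–Rabin witness and 1991 is composite.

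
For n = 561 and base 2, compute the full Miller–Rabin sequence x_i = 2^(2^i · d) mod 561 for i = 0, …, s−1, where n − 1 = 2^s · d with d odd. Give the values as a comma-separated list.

263, 166, 67, 1

n − 1 = 560 = 2^4 · 35, so s = 4 and d = 35.
x_0 = 2^35 mod 561 = 263.
x_1 = 263^2 mod 561 = 166.
x_2 = 166^2 mod 561 = 67.
x_3 = 67^2 mod 561 = 1.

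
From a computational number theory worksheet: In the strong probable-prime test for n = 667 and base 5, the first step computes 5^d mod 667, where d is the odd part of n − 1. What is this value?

332

n − 1 = 666 = 2^1 · 333, so s = 1 and d = 333.
Repeated squaring mod 667: 5^1 ≡ 5, 5^2 ≡ 25, 5^4 ≡ 625, 5^8 ≡ 430, 5^16 ≡ 141, 5^32 ≡ 538, 5^64 ≡ 633, 5^128 ≡ 489, 5^256 ≡ 335.
333 = 256 + 64 + 8 + 4 + 1, so 5^333 ≡ 335·633·430·625·5 ≡ 332 (mod 667).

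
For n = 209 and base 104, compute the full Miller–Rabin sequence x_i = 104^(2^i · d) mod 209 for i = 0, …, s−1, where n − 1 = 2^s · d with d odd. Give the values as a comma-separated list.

158, 93, 80, 130

n − 1 = 208 = 2^4 · 13, so s = 4 and d = 13.
x_0 = 104^13 mod 209 = 158.
x_1 = 158^2 mod 209 = 93.
x_2 = 93^2 mod 209 = 80.
x_3 = 80^2 mod 209 = 130.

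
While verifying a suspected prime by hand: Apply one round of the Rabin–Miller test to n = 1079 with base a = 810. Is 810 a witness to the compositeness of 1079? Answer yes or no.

yes

n − 1 = 1078 = 2^1 · 539, so s = 1 and d = 539.
Repeated squaring mod 1079: 810^1 ≡ 810, 810^2 ≡ 68, 810^4 ≡ 308, 810^8 ≡ 991, 810^16 ≡ 191, 810^32 ≡ 874, 810^64 ≡ 1023, 810^128 ≡ 978, 810^256 ≡ 490, 810^512 ≡ 562.
539 = 512 + 16 + 8 + 2 + 1, so 810^539 ≡ 562·191·991·68·810 ≡ 1024 (mod 1079).
x_0 = 810^539 mod 1079 = 1024.
x_0 ∉ {1, 1078} and s = 1, so 810 is a Miller–Rabin witness and 1079 is composite.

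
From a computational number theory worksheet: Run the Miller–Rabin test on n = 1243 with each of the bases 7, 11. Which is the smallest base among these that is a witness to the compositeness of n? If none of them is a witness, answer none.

n − 1 = 1242 = 2^1 · 621, so s = 1 and d = 621.
Base 7: x_0 = 7^621 mod 1243 = 535. x_0 ∉ {1, 1242} and s = 1, so 7 is a Miller–Rabin witness and 1243 is composite.
Base 11: x_0 = 11^621 mod 1243 = 704. x_0 ∉ {1, 1242} and s = 1, so 11 is a Miller–Rabin witness and 1243 is composite.
The smallest witness among the given bases is 7.

7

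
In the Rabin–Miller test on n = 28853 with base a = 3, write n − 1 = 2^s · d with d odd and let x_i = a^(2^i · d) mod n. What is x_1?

n − 1 = 28852 = 2^2 · 7213, so s = 2 and d = 7213.
x_0 = 3^7213 mod 28853 = 20157.
x_1 = 20157^2 mod 28853 = 25556.

25556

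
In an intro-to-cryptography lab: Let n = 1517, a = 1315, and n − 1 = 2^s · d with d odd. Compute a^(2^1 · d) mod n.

770

n − 1 = 1516 = 2^2 · 379, so s = 2 and d = 379.
Repeated squaring mod 1517: 1315^1 ≡ 1315, 1315^2 ≡ 1362, 1315^4 ≡ 1270, 1315^8 ≡ 329, 1315^16 ≡ 534, 1315^32 ≡ 1477, 1315^64 ≡ 83, 1315^128 ≡ 821, 1315^256 ≡ 493.
379 = 256 + 64 + 32 + 16 + 8 + 2 + 1, so 1315^379 ≡ 493·83·1477·534·329·1362·1315 ≡ 683 (mod 1517).
x_0 = 683.
x_1 = 683^2 mod 1517 = 770.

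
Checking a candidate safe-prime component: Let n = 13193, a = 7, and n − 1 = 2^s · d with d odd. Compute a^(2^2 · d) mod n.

n − 1 = 13192 = 2^3 · 1649, so s = 3 and d = 1649.
x_0 = 7^1649 mod 13193 = 4617.
x_1 = 4617^2 mod 13193 = 9994.
x_2 = 9994^2 mod 13193 = 9026.

9026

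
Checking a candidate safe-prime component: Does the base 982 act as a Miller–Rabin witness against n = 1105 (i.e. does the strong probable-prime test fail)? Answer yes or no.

no

n − 1 = 1104 = 2^4 · 69, so s = 4 and d = 69.
Repeated squaring mod 1105: 982^1 ≡ 982, 982^2 ≡ 764, 982^4 ≡ 256, 982^8 ≡ 341, 982^16 ≡ 256, 982^32 ≡ 341, 982^64 ≡ 256.
69 = 64 + 4 + 1, so 982^69 ≡ 256·256·982 ≡ 47 (mod 1105).
x_0 = 982^69 mod 1105 = 47.
x_0 is neither 1 nor 1104, so continue squaring.
x_1 = 47^2 mod 1105 = 1104.
x_1 ≡ −1, so 982 is not a witness.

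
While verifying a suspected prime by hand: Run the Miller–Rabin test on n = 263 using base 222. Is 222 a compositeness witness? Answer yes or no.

n − 1 = 262 = 2^1 · 131, so s = 1 and d = 131.
x_0 = 222^131 mod 263 = 1.
x_0 = 1, so 222 is not a witness.

no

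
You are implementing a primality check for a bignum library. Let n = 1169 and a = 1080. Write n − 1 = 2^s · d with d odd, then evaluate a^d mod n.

n − 1 = 1168 = 2^4 · 73, so s = 4 and d = 73.
Repeated squaring mod 1169: 1080^1 ≡ 1080, 1080^2 ≡ 907, 1080^4 ≡ 842, 1080^8 ≡ 550, 1080^16 ≡ 898, 1080^32 ≡ 963, 1080^64 ≡ 352.
73 = 64 + 8 + 1, so 1080^73 ≡ 352·550·1080 ≡ 660 (mod 1169).

660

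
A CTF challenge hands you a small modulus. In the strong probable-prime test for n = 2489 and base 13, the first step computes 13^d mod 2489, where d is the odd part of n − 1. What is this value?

1173

n − 1 = 2488 = 2^3 · 311, so s = 3 and d = 311.
Repeated squaring mod 2489: 13^1 ≡ 13, 13^2 ≡ 169, 13^4 ≡ 1182, 13^8 ≡ 795, 13^16 ≡ 2308, 13^32 ≡ 404, 13^64 ≡ 1431, 13^128 ≡ 1803, 13^256 ≡ 175.
311 = 256 + 32 + 16 + 4 + 2 + 1, so 13^311 ≡ 175·404·2308·1182·169·13 ≡ 1173 (mod 2489).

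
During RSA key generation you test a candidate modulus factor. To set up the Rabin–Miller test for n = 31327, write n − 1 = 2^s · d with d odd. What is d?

Halving: 31326 → 15663; 15663 is odd.
So 31326 = 2^1 · 15663.

15663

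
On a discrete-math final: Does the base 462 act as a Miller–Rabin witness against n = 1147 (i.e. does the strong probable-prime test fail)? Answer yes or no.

yes

n − 1 = 1146 = 2^1 · 573, so s = 1 and d = 573.
Repeated squaring mod 1147: 462^1 ≡ 462, 462^2 ≡ 102, 462^4 ≡ 81, 462^8 ≡ 826, 462^16 ≡ 958, 462^32 ≡ 164, 462^64 ≡ 515, 462^128 ≡ 268, 462^256 ≡ 710, 462^512 ≡ 567.
573 = 512 + 32 + 16 + 8 + 4 + 1, so 462^573 ≡ 567·164·958·826·81·462 ≡ 66 (mod 1147).
x_0 = 462^573 mod 1147 = 66.
x_0 ∉ {1, 1146} and s = 1, so 462 is a Miller–Rabin witness and 1147 is composite.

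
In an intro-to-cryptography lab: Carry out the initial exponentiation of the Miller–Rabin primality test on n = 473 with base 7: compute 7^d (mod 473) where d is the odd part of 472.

n − 1 = 472 = 2^3 · 59, so s = 3 and d = 59.
7^59 mod 473 = 338.

338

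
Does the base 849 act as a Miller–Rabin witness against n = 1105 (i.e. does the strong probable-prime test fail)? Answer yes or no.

no

n − 1 = 1104 = 2^4 · 69, so s = 4 and d = 69.
x_0 = 849^69 mod 1105 = 1104.
x_0 = 1104 ≡ −1, so 849 is not a witness.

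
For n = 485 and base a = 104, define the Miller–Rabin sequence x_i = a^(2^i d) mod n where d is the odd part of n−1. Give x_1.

436

n − 1 = 484 = 2^2 · 121, so s = 2 and d = 121.
x_0 = 104^121 mod 485 = 234.
x_1 = 234^2 mod 485 = 436.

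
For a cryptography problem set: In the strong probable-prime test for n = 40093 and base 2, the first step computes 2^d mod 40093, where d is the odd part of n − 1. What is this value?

n − 1 = 40092 = 2^2 · 10023, so s = 2 and d = 10023.
By repeated squaring, 2^10023 ≡ 2283 (mod 40093).

2283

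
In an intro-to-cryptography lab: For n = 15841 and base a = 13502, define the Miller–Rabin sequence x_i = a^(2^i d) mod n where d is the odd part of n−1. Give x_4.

n − 1 = 15840 = 2^5 · 495, so s = 5 and d = 495.
x_0 = 13502^495 mod 15841 = 2820.
x_1 = 2820^2 mod 15841 = 218.
x_2 = 218^2 mod 15841 = 1.
x_3 = 1^2 mod 15841 = 1.
x_4 = 1^2 mod 15841 = 1.

1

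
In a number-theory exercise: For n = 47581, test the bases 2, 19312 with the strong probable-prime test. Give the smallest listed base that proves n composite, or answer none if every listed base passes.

none

n − 1 = 47580 = 2^2 · 11895, so s = 2 and d = 11895.
Base 2: x_0 = 2^11895 mod 47581 = 27416. x_0 is neither 1 nor 47580, so continue squaring. x_1 = 27416^2 mod 47581 = 47580. x_1 ≡ −1, so 2 is not a witness.
Base 19312: x_0 = 19312^11895 mod 47581 = 20165. x_0 is neither 1 nor 47580, so continue squaring. x_1 = 20165^2 mod 47581 = 47580. x_1 ≡ −1, so 19312 is not a witness.
No listed base is a witness for 47581.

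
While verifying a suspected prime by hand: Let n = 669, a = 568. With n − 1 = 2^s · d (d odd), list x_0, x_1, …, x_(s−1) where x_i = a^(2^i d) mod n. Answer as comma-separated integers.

n − 1 = 668 = 2^2 · 167, so s = 2 and d = 167.
x_0 = 568^167 mod 669 = 205.
x_1 = 205^2 mod 669 = 547.

205, 547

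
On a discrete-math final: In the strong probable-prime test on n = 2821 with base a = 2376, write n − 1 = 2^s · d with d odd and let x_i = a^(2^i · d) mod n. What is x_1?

n − 1 = 2820 = 2^2 · 705, so s = 2 and d = 705.
x_0 = 2376^705 mod 2821 = 2729.
x_1 = 2729^2 mod 2821 = 1.

1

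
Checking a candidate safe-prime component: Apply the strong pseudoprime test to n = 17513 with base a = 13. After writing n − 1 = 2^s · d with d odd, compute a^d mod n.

5972

n − 1 = 17512 = 2^3 · 2189, so s = 3 and d = 2189.
13^2189 mod 17513 = 5972.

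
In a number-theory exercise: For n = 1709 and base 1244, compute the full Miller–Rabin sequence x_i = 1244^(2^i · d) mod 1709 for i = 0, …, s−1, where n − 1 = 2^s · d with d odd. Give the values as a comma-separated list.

n − 1 = 1708 = 2^2 · 427, so s = 2 and d = 427.
x_0 = 1244^427 mod 1709 = 390.
x_1 = 390^2 mod 1709 = 1708.

390, 1708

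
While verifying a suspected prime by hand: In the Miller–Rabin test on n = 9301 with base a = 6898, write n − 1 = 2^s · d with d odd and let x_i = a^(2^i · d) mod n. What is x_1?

n − 1 = 9300 = 2^2 · 2325, so s = 2 and d = 2325.
x_0 = 6898^2325 mod 9301 = 5919.
x_1 = 5919^2 mod 9301 = 6995.

6995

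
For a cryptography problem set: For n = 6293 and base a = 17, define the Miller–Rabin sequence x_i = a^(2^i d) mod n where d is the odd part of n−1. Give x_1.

n − 1 = 6292 = 2^2 · 1573, so s = 2 and d = 1573.
x_0 = 17^1573 mod 6293 = 220.
x_1 = 220^2 mod 6293 = 4349.

4349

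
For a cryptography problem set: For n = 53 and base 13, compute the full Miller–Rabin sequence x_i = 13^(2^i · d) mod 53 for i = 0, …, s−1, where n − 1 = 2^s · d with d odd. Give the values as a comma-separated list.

1, 1

n − 1 = 52 = 2^2 · 13, so s = 2 and d = 13.
x_0 = 13^13 mod 53 = 1.
x_1 = 1^2 mod 53 = 1.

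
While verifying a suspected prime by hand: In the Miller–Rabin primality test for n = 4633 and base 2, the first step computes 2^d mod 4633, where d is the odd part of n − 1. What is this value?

n − 1 = 4632 = 2^3 · 579, so s = 3 and d = 579.
2^579 mod 4633 = 759.

759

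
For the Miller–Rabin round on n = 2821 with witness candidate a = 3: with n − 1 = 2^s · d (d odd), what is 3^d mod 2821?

n − 1 = 2820 = 2^2 · 705, so s = 2 and d = 705.
3^705 mod 2821 = 1301.

1301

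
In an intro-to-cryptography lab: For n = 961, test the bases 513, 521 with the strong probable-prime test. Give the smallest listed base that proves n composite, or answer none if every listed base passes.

none

n − 1 = 960 = 2^6 · 15, so s = 6 and d = 15.
Base 513: x_0 = 513^15 mod 961 = 960. x_0 = 960 ≡ −1, so 513 is not a witness.
Base 521: x_0 = 521^15 mod 961 = 1. x_0 = 1, so 521 is not a witness.
No listed base is a witness for 961.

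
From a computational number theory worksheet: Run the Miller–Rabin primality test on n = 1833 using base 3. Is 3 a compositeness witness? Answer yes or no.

yes

n − 1 = 1832 = 2^3 · 229, so s = 3 and d = 229.
x_0 = 3^229 mod 1833 = 627.
x_0 is neither 1 nor 1832, so continue squaring.
x_1 = 627^2 mod 1833 = 867.
x_2 = 867^2 mod 1833 = 159.
Reached i = s−1 = 2 without hitting −1: 3 is a Miller–Rabin witness and 1833 is composite.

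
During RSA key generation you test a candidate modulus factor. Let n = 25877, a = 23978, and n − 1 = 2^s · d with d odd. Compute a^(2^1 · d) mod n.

16982

n − 1 = 25876 = 2^2 · 6469, so s = 2 and d = 6469.
x_0 = 23978^6469 mod 25877 = 15120.
x_1 = 15120^2 mod 25877 = 16982.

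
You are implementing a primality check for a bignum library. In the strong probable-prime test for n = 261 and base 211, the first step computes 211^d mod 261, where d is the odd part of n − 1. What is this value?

160

n − 1 = 260 = 2^2 · 65, so s = 2 and d = 65.
Repeated squaring mod 261: 211^1 ≡ 211, 211^2 ≡ 151, 211^4 ≡ 94, 211^8 ≡ 223, 211^16 ≡ 139, 211^32 ≡ 7, 211^64 ≡ 49.
65 = 64 + 1, so 211^65 ≡ 49·211 ≡ 160 (mod 261).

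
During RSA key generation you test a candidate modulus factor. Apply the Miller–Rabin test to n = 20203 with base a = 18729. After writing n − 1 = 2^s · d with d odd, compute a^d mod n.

n − 1 = 20202 = 2^1 · 10101, so s = 1 and d = 10101.
Repeated squaring mod 20203: 18729^1 ≡ 18729, 18729^2 ≡ 10955, 18729^4 ≡ 6205, 18729^8 ≡ 15310, 18729^16 ≡ 894, 18729^32 ≡ 11319, 18729^64 ≡ 12538, 18729^128 ≡ 1901, 18729^256 ≡ 17667, 18729^512 ≡ 6742, 18729^1024 ≡ 18017, 18729^2048 ≡ 10688, 18729^4096 ≡ 5582, 18729^8192 ≡ 5698.
10101 = 8192 + 1024 + 512 + 256 + 64 + 32 + 16 + 4 + 1, so 18729^10101 ≡ 5698·18017·6742·17667·12538·11319·894·6205·18729 ≡ 12772 (mod 20203).

12772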